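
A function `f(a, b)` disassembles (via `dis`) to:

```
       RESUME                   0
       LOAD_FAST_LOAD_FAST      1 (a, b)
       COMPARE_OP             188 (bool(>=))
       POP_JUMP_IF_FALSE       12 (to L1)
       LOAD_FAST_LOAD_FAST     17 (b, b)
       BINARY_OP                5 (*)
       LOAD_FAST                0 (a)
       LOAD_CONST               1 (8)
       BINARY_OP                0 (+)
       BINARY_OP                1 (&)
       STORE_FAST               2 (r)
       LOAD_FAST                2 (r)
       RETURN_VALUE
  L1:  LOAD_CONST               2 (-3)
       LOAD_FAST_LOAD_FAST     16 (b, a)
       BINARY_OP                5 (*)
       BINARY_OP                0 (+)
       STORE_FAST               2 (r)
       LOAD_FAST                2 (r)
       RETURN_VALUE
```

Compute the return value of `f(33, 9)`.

1

LOAD_FAST_LOAD_FAST a,b → push 33,9. Stack: [33, 9]
COMPARE_OP bool(>=) → 33 vs 9 = True. Stack: [True]
POP_JUMP_IF_FALSE → pop True; no jump. Stack: []
LOAD_FAST_LOAD_FAST b,b → push 9,9. Stack: [9, 9]
BINARY_OP * → 9 * 9 = 81. Stack: [81]
LOAD_FAST a → push 33. Stack: [81, 33]
LOAD_CONST → push 8. Stack: [81, 33, 8]
BINARY_OP + → 33 + 8 = 41. Stack: [81, 41]
BINARY_OP & → 81 & 41 = 1. Stack: [1]
STORE_FAST r → r=1. Stack: []
LOAD_FAST r → push 1. Stack: [1]
RETURN_VALUE → return 1.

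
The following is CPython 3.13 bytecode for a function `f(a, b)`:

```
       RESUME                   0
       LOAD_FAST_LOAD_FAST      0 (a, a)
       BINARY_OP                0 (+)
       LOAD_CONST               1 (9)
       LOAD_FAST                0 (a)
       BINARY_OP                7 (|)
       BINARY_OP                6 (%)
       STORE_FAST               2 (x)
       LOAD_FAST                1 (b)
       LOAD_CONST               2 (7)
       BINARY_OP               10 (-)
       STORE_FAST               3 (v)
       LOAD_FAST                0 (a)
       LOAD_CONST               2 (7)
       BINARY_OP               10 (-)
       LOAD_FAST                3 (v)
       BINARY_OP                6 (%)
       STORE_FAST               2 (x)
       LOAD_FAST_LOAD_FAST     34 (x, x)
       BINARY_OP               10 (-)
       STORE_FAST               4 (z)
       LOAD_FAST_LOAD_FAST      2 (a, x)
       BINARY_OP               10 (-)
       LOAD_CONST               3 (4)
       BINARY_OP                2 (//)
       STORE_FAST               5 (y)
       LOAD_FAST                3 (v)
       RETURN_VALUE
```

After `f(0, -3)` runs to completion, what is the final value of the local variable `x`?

-7

LOAD_FAST_LOAD_FAST a,a → push 0,0. Stack: [0, 0]
BINARY_OP + → 0 + 0 = 0. Stack: [0]
LOAD_CONST → push 9. Stack: [0, 9]
LOAD_FAST a → push 0. Stack: [0, 9, 0]
BINARY_OP | → 9 | 0 = 9. Stack: [0, 9]
BINARY_OP % → 0 % 9 = 0. Stack: [0]
STORE_FAST x → x=0. Stack: []
LOAD_FAST b → push -3. Stack: [-3]
LOAD_CONST → push 7. Stack: [-3, 7]
BINARY_OP - → -3 - 7 = -10. Stack: [-10]
STORE_FAST v → v=-10. Stack: []
LOAD_FAST a → push 0. Stack: [0]
LOAD_CONST → push 7. Stack: [0, 7]
BINARY_OP - → 0 - 7 = -7. Stack: [-7]
LOAD_FAST v → push -10. Stack: [-7, -10]
BINARY_OP % → -7 % -10 = -7. Stack: [-7]
STORE_FAST x → x=-7. Stack: []
LOAD_FAST_LOAD_FAST x,x → push -7,-7. Stack: [-7, -7]
BINARY_OP - → -7 - -7 = 0. Stack: [0]
STORE_FAST z → z=0. Stack: []
LOAD_FAST_LOAD_FAST a,x → push 0,-7. Stack: [0, -7]
BINARY_OP - → 0 - -7 = 7. Stack: [7]
LOAD_CONST → push 4. Stack: [7, 4]
BINARY_OP // → 7 // 4 = 1. Stack: [1]
STORE_FAST y → y=1. Stack: []
LOAD_FAST v → push -10. Stack: [-10]
RETURN_VALUE → return -10.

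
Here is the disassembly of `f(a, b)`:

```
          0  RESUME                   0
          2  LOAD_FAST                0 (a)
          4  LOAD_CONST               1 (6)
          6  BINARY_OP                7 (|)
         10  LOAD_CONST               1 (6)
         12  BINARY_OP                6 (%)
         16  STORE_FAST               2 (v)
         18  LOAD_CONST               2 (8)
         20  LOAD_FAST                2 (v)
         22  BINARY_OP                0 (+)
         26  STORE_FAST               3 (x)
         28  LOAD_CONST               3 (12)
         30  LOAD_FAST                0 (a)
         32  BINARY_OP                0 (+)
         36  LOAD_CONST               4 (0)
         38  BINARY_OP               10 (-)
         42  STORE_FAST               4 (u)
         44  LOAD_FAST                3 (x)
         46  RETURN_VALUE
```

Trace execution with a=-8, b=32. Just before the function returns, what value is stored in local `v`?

LOAD_FAST a → push -8. Stack: [-8]
LOAD_CONST → push 6. Stack: [-8, 6]
BINARY_OP | → -8 | 6 = -2. Stack: [-2]
LOAD_CONST → push 6. Stack: [-2, 6]
BINARY_OP % → -2 % 6 = 4. Stack: [4]
STORE_FAST v → v=4. Stack: []
LOAD_CONST → push 8. Stack: [8]
LOAD_FAST v → push 4. Stack: [8, 4]
BINARY_OP + → 8 + 4 = 12. Stack: [12]
STORE_FAST x → x=12. Stack: []
LOAD_CONST → push 12. Stack: [12]
LOAD_FAST a → push -8. Stack: [12, -8]
BINARY_OP + → 12 + -8 = 4. Stack: [4]
LOAD_CONST → push 0. Stack: [4, 0]
BINARY_OP - → 4 - 0 = 4. Stack: [4]
STORE_FAST u → u=4. Stack: []
LOAD_FAST x → push 12. Stack: [12]
RETURN_VALUE → return 12.

4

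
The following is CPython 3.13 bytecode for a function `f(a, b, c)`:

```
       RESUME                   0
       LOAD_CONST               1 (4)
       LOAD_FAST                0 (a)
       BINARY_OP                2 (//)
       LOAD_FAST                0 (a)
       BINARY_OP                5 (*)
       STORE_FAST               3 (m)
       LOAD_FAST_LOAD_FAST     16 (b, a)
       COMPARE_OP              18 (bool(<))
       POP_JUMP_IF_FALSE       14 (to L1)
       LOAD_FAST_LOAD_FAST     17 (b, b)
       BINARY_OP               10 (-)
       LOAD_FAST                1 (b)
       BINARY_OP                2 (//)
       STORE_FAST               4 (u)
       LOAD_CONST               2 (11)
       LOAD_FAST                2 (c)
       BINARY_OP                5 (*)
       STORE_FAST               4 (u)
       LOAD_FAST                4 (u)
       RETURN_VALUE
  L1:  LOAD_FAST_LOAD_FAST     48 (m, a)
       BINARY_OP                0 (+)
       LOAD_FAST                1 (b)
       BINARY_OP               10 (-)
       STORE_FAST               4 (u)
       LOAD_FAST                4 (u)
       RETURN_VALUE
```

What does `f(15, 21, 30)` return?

LOAD_CONST → push 4. Stack: [4]
LOAD_FAST a → push 15. Stack: [4, 15]
BINARY_OP // → 4 // 15 = 0. Stack: [0]
LOAD_FAST a → push 15. Stack: [0, 15]
BINARY_OP * → 0 * 15 = 0. Stack: [0]
STORE_FAST m → m=0. Stack: []
LOAD_FAST_LOAD_FAST b,a → push 21,15. Stack: [21, 15]
COMPARE_OP bool(<) → 21 vs 15 = False. Stack: [False]
POP_JUMP_IF_FALSE → pop False; jump. Stack: []
LOAD_FAST_LOAD_FAST m,a → push 0,15. Stack: [0, 15]
BINARY_OP + → 0 + 15 = 15. Stack: [15]
LOAD_FAST b → push 21. Stack: [15, 21]
BINARY_OP - → 15 - 21 = -6. Stack: [-6]
STORE_FAST u → u=-6. Stack: []
LOAD_FAST u → push -6. Stack: [-6]
RETURN_VALUE → return -6.

-6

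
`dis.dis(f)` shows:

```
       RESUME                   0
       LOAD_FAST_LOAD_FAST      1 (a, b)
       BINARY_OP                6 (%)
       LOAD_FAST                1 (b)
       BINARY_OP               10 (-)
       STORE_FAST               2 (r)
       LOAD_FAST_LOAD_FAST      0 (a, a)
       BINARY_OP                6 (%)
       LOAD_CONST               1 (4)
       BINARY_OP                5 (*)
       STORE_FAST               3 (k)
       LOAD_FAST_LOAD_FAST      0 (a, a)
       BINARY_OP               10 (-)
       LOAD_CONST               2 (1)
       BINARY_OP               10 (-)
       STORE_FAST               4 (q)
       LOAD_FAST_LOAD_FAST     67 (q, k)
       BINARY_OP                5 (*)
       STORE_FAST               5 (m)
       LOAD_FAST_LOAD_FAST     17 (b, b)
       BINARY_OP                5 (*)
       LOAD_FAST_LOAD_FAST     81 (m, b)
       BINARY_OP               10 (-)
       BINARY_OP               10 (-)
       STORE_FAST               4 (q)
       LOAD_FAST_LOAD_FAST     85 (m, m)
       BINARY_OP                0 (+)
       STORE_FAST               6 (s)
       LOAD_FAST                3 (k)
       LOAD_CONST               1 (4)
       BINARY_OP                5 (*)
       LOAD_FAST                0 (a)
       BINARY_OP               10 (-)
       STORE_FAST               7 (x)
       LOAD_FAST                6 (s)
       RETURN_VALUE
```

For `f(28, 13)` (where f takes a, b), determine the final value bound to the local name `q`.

182

LOAD_FAST_LOAD_FAST a,b → push 28,13. Stack: [28, 13]
BINARY_OP % → 28 % 13 = 2. Stack: [2]
LOAD_FAST b → push 13. Stack: [2, 13]
BINARY_OP - → 2 - 13 = -11. Stack: [-11]
STORE_FAST r → r=-11. Stack: []
LOAD_FAST_LOAD_FAST a,a → push 28,28. Stack: [28, 28]
BINARY_OP % → 28 % 28 = 0. Stack: [0]
LOAD_CONST → push 4. Stack: [0, 4]
BINARY_OP * → 0 * 4 = 0. Stack: [0]
STORE_FAST k → k=0. Stack: []
LOAD_FAST_LOAD_FAST a,a → push 28,28. Stack: [28, 28]
BINARY_OP - → 28 - 28 = 0. Stack: [0]
LOAD_CONST → push 1. Stack: [0, 1]
BINARY_OP - → 0 - 1 = -1. Stack: [-1]
STORE_FAST q → q=-1. Stack: []
LOAD_FAST_LOAD_FAST q,k → push -1,0. Stack: [-1, 0]
BINARY_OP * → -1 * 0 = 0. Stack: [0]
STORE_FAST m → m=0. Stack: []
LOAD_FAST_LOAD_FAST b,b → push 13,13. Stack: [13, 13]
BINARY_OP * → 13 * 13 = 169. Stack: [169]
LOAD_FAST_LOAD_FAST m,b → push 0,13. Stack: [169, 0, 13]
BINARY_OP - → 0 - 13 = -13. Stack: [169, -13]
BINARY_OP - → 169 - -13 = 182. Stack: [182]
STORE_FAST q → q=182. Stack: []
LOAD_FAST_LOAD_FAST m,m → push 0,0. Stack: [0, 0]
BINARY_OP + → 0 + 0 = 0. Stack: [0]
STORE_FAST s → s=0. Stack: []
LOAD_FAST k → push 0. Stack: [0]
LOAD_CONST → push 4. Stack: [0, 4]
BINARY_OP * → 0 * 4 = 0. Stack: [0]
LOAD_FAST a → push 28. Stack: [0, 28]
BINARY_OP - → 0 - 28 = -28. Stack: [-28]
STORE_FAST x → x=-28. Stack: []
LOAD_FAST s → push 0. Stack: [0]
RETURN_VALUE → return 0.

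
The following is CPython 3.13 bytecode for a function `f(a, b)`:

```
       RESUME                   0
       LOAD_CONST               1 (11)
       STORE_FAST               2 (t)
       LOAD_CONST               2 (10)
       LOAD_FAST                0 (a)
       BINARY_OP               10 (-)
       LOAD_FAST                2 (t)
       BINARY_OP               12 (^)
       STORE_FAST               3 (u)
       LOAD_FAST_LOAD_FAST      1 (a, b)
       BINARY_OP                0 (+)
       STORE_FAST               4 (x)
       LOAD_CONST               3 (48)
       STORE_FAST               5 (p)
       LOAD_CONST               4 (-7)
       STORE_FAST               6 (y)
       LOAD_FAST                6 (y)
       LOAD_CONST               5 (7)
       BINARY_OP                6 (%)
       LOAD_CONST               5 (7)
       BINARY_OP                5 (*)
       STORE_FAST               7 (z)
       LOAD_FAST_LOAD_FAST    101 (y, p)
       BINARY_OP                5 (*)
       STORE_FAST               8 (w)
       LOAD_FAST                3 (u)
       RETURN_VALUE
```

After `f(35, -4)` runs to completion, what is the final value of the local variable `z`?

LOAD_CONST → push 11. Stack: [11]
STORE_FAST t → t=11. Stack: []
LOAD_CONST → push 10. Stack: [10]
LOAD_FAST a → push 35. Stack: [10, 35]
BINARY_OP - → 10 - 35 = -25. Stack: [-25]
LOAD_FAST t → push 11. Stack: [-25, 11]
BINARY_OP ^ → -25 ^ 11 = -20. Stack: [-20]
STORE_FAST u → u=-20. Stack: []
LOAD_FAST_LOAD_FAST a,b → push 35,-4. Stack: [35, -4]
BINARY_OP + → 35 + -4 = 31. Stack: [31]
STORE_FAST x → x=31. Stack: []
LOAD_CONST → push 48. Stack: [48]
STORE_FAST p → p=48. Stack: []
LOAD_CONST → push -7. Stack: [-7]
STORE_FAST y → y=-7. Stack: []
LOAD_FAST y → push -7. Stack: [-7]
LOAD_CONST → push 7. Stack: [-7, 7]
BINARY_OP % → -7 % 7 = 0. Stack: [0]
LOAD_CONST → push 7. Stack: [0, 7]
BINARY_OP * → 0 * 7 = 0. Stack: [0]
STORE_FAST z → z=0. Stack: []
LOAD_FAST_LOAD_FAST y,p → push -7,48. Stack: [-7, 48]
BINARY_OP * → -7 * 48 = -336. Stack: [-336]
STORE_FAST w → w=-336. Stack: []
LOAD_FAST u → push -20. Stack: [-20]
RETURN_VALUE → return -20.

0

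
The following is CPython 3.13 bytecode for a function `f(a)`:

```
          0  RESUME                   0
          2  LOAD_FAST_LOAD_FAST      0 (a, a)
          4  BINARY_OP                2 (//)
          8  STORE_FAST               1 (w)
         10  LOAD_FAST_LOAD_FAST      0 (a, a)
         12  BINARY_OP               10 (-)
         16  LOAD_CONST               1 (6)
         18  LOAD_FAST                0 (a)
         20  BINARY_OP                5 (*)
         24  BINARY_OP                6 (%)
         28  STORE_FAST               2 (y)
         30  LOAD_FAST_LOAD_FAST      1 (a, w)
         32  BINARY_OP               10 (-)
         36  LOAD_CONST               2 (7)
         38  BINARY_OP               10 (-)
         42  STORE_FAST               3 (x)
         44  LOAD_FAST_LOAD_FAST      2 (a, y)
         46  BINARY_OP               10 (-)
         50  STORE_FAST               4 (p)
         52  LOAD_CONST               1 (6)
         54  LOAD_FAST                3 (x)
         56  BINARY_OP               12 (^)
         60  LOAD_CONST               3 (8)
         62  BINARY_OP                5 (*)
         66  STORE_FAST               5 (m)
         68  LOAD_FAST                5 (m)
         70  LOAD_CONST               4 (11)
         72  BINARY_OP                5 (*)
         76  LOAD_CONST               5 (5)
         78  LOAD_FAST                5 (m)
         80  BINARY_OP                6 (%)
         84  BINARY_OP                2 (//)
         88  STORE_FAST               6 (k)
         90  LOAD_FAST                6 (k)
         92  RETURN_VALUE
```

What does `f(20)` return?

LOAD_FAST_LOAD_FAST a,a → push 20,20. Stack: [20, 20]
BINARY_OP // → 20 // 20 = 1. Stack: [1]
STORE_FAST w → w=1. Stack: []
LOAD_FAST_LOAD_FAST a,a → push 20,20. Stack: [20, 20]
BINARY_OP - → 20 - 20 = 0. Stack: [0]
LOAD_CONST → push 6. Stack: [0, 6]
LOAD_FAST a → push 20. Stack: [0, 6, 20]
BINARY_OP * → 6 * 20 = 120. Stack: [0, 120]
BINARY_OP % → 0 % 120 = 0. Stack: [0]
STORE_FAST y → y=0. Stack: []
LOAD_FAST_LOAD_FAST a,w → push 20,1. Stack: [20, 1]
BINARY_OP - → 20 - 1 = 19. Stack: [19]
LOAD_CONST → push 7. Stack: [19, 7]
BINARY_OP - → 19 - 7 = 12. Stack: [12]
STORE_FAST x → x=12. Stack: []
LOAD_FAST_LOAD_FAST a,y → push 20,0. Stack: [20, 0]
BINARY_OP - → 20 - 0 = 20. Stack: [20]
STORE_FAST p → p=20. Stack: []
LOAD_CONST → push 6. Stack: [6]
LOAD_FAST x → push 12. Stack: [6, 12]
BINARY_OP ^ → 6 ^ 12 = 10. Stack: [10]
LOAD_CONST → push 8. Stack: [10, 8]
BINARY_OP * → 10 * 8 = 80. Stack: [80]
STORE_FAST m → m=80. Stack: []
LOAD_FAST m → push 80. Stack: [80]
LOAD_CONST → push 11. Stack: [80, 11]
BINARY_OP * → 80 * 11 = 880. Stack: [880]
LOAD_CONST → push 5. Stack: [880, 5]
LOAD_FAST m → push 80. Stack: [880, 5, 80]
BINARY_OP % → 5 % 80 = 5. Stack: [880, 5]
BINARY_OP // → 880 // 5 = 176. Stack: [176]
STORE_FAST k → k=176. Stack: []
LOAD_FAST k → push 176. Stack: [176]
RETURN_VALUE → return 176.

176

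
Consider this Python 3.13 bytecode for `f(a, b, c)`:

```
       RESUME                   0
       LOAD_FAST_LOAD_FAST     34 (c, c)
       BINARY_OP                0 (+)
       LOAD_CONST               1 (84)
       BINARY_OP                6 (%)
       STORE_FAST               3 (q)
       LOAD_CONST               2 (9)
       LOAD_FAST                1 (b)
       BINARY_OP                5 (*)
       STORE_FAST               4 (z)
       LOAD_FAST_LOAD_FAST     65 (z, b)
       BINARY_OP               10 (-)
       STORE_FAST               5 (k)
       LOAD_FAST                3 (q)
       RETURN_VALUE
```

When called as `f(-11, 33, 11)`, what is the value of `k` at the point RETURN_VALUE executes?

LOAD_FAST_LOAD_FAST c,c → push 11,11. Stack: [11, 11]
BINARY_OP + → 11 + 11 = 22. Stack: [22]
LOAD_CONST → push 84. Stack: [22, 84]
BINARY_OP % → 22 % 84 = 22. Stack: [22]
STORE_FAST q → q=22. Stack: []
LOAD_CONST → push 9. Stack: [9]
LOAD_FAST b → push 33. Stack: [9, 33]
BINARY_OP * → 9 * 33 = 297. Stack: [297]
STORE_FAST z → z=297. Stack: []
LOAD_FAST_LOAD_FAST z,b → push 297,33. Stack: [297, 33]
BINARY_OP - → 297 - 33 = 264. Stack: [264]
STORE_FAST k → k=264. Stack: []
LOAD_FAST q → push 22. Stack: [22]
RETURN_VALUE → return 22.

264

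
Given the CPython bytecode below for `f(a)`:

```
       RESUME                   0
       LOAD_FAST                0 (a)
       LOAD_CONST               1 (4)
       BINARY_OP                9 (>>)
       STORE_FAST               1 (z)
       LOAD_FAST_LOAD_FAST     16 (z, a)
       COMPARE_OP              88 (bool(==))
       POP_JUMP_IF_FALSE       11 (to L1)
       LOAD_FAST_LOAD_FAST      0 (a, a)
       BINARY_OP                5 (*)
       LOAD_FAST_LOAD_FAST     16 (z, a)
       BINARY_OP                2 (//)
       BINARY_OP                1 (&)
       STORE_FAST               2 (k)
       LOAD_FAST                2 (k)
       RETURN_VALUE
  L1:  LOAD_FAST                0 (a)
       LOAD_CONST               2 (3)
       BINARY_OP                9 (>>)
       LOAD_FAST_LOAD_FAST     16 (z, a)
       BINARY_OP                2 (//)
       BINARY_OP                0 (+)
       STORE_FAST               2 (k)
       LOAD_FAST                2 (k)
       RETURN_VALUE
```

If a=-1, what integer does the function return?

1

LOAD_FAST a → push -1. Stack: [-1]
LOAD_CONST → push 4. Stack: [-1, 4]
BINARY_OP >> → -1 >> 4 = -1. Stack: [-1]
STORE_FAST z → z=-1. Stack: []
LOAD_FAST_LOAD_FAST z,a → push -1,-1. Stack: [-1, -1]
COMPARE_OP bool(==) → -1 vs -1 = True. Stack: [True]
POP_JUMP_IF_FALSE → pop True; no jump. Stack: []
LOAD_FAST_LOAD_FAST a,a → push -1,-1. Stack: [-1, -1]
BINARY_OP * → -1 * -1 = 1. Stack: [1]
LOAD_FAST_LOAD_FAST z,a → push -1,-1. Stack: [1, -1, -1]
BINARY_OP // → -1 // -1 = 1. Stack: [1, 1]
BINARY_OP & → 1 & 1 = 1. Stack: [1]
STORE_FAST k → k=1. Stack: []
LOAD_FAST k → push 1. Stack: [1]
RETURN_VALUE → return 1.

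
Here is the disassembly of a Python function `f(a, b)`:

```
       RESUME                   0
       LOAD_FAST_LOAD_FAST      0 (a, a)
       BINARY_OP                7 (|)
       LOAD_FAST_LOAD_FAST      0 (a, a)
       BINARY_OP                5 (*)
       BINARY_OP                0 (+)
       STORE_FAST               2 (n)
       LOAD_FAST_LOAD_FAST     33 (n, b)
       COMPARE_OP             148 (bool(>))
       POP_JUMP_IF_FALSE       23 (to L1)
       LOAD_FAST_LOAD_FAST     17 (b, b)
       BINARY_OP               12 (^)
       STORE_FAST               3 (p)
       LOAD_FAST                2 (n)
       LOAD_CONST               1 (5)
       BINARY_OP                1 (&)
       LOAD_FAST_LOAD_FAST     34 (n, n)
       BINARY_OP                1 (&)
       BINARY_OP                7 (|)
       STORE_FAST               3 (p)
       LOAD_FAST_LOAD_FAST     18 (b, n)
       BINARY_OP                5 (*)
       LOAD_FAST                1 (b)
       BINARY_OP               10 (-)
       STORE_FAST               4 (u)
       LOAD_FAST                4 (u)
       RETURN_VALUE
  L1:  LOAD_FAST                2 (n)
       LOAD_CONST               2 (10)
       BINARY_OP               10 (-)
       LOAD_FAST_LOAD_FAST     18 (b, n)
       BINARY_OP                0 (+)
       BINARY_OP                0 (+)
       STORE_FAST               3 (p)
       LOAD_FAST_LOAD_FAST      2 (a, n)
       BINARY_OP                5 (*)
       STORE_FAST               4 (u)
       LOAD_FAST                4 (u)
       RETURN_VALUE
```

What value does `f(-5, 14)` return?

LOAD_FAST_LOAD_FAST a,a → push -5,-5. Stack: [-5, -5]
BINARY_OP | → -5 | -5 = -5. Stack: [-5]
LOAD_FAST_LOAD_FAST a,a → push -5,-5. Stack: [-5, -5, -5]
BINARY_OP * → -5 * -5 = 25. Stack: [-5, 25]
BINARY_OP + → -5 + 25 = 20. Stack: [20]
STORE_FAST n → n=20. Stack: []
LOAD_FAST_LOAD_FAST n,b → push 20,14. Stack: [20, 14]
COMPARE_OP bool(>) → 20 vs 14 = True. Stack: [True]
POP_JUMP_IF_FALSE → pop True; no jump. Stack: []
LOAD_FAST_LOAD_FAST b,b → push 14,14. Stack: [14, 14]
BINARY_OP ^ → 14 ^ 14 = 0. Stack: [0]
STORE_FAST p → p=0. Stack: []
LOAD_FAST n → push 20. Stack: [20]
LOAD_CONST → push 5. Stack: [20, 5]
BINARY_OP & → 20 & 5 = 4. Stack: [4]
LOAD_FAST_LOAD_FAST n,n → push 20,20. Stack: [4, 20, 20]
BINARY_OP & → 20 & 20 = 20. Stack: [4, 20]
BINARY_OP | → 4 | 20 = 20. Stack: [20]
STORE_FAST p → p=20. Stack: []
LOAD_FAST_LOAD_FAST b,n → push 14,20. Stack: [14, 20]
BINARY_OP * → 14 * 20 = 280. Stack: [280]
LOAD_FAST b → push 14. Stack: [280, 14]
BINARY_OP - → 280 - 14 = 266. Stack: [266]
STORE_FAST u → u=266. Stack: []
LOAD_FAST u → push 266. Stack: [266]
RETURN_VALUE → return 266.

266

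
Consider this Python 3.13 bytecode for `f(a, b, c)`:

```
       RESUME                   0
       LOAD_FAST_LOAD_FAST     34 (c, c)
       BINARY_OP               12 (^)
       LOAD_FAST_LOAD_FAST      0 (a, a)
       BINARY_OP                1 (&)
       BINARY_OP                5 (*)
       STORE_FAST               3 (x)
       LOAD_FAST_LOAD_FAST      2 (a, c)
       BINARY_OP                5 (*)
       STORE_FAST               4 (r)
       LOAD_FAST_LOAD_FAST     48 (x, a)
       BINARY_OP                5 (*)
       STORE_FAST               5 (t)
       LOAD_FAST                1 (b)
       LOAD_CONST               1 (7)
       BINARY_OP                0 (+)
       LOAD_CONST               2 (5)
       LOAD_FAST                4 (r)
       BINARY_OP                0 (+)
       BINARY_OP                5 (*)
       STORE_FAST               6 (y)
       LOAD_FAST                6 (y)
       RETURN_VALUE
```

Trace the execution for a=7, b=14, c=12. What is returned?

1869

LOAD_FAST_LOAD_FAST c,c → push 12,12. Stack: [12, 12]
BINARY_OP ^ → 12 ^ 12 = 0. Stack: [0]
LOAD_FAST_LOAD_FAST a,a → push 7,7. Stack: [0, 7, 7]
BINARY_OP & → 7 & 7 = 7. Stack: [0, 7]
BINARY_OP * → 0 * 7 = 0. Stack: [0]
STORE_FAST x → x=0. Stack: []
LOAD_FAST_LOAD_FAST a,c → push 7,12. Stack: [7, 12]
BINARY_OP * → 7 * 12 = 84. Stack: [84]
STORE_FAST r → r=84. Stack: []
LOAD_FAST_LOAD_FAST x,a → push 0,7. Stack: [0, 7]
BINARY_OP * → 0 * 7 = 0. Stack: [0]
STORE_FAST t → t=0. Stack: []
LOAD_FAST b → push 14. Stack: [14]
LOAD_CONST → push 7. Stack: [14, 7]
BINARY_OP + → 14 + 7 = 21. Stack: [21]
LOAD_CONST → push 5. Stack: [21, 5]
LOAD_FAST r → push 84. Stack: [21, 5, 84]
BINARY_OP + → 5 + 84 = 89. Stack: [21, 89]
BINARY_OP * → 21 * 89 = 1869. Stack: [1869]
STORE_FAST y → y=1869. Stack: []
LOAD_FAST y → push 1869. Stack: [1869]
RETURN_VALUE → return 1869.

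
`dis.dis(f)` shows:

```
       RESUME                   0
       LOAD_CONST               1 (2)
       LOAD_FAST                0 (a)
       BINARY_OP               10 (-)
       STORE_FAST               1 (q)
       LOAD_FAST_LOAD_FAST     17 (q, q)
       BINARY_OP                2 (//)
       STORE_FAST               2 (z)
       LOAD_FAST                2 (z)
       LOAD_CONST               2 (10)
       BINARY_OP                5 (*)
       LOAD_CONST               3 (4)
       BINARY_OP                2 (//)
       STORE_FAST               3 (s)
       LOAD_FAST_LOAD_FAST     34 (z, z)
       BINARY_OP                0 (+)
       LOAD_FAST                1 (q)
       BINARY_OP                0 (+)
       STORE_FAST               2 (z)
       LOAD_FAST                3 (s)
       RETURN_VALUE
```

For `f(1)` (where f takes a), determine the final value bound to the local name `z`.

LOAD_CONST → push 2. Stack: [2]
LOAD_FAST a → push 1. Stack: [2, 1]
BINARY_OP - → 2 - 1 = 1. Stack: [1]
STORE_FAST q → q=1. Stack: []
LOAD_FAST_LOAD_FAST q,q → push 1,1. Stack: [1, 1]
BINARY_OP // → 1 // 1 = 1. Stack: [1]
STORE_FAST z → z=1. Stack: []
LOAD_FAST z → push 1. Stack: [1]
LOAD_CONST → push 10. Stack: [1, 10]
BINARY_OP * → 1 * 10 = 10. Stack: [10]
LOAD_CONST → push 4. Stack: [10, 4]
BINARY_OP // → 10 // 4 = 2. Stack: [2]
STORE_FAST s → s=2. Stack: []
LOAD_FAST_LOAD_FAST z,z → push 1,1. Stack: [1, 1]
BINARY_OP + → 1 + 1 = 2. Stack: [2]
LOAD_FAST q → push 1. Stack: [2, 1]
BINARY_OP + → 2 + 1 = 3. Stack: [3]
STORE_FAST z → z=3. Stack: []
LOAD_FAST s → push 2. Stack: [2]
RETURN_VALUE → return 2.

3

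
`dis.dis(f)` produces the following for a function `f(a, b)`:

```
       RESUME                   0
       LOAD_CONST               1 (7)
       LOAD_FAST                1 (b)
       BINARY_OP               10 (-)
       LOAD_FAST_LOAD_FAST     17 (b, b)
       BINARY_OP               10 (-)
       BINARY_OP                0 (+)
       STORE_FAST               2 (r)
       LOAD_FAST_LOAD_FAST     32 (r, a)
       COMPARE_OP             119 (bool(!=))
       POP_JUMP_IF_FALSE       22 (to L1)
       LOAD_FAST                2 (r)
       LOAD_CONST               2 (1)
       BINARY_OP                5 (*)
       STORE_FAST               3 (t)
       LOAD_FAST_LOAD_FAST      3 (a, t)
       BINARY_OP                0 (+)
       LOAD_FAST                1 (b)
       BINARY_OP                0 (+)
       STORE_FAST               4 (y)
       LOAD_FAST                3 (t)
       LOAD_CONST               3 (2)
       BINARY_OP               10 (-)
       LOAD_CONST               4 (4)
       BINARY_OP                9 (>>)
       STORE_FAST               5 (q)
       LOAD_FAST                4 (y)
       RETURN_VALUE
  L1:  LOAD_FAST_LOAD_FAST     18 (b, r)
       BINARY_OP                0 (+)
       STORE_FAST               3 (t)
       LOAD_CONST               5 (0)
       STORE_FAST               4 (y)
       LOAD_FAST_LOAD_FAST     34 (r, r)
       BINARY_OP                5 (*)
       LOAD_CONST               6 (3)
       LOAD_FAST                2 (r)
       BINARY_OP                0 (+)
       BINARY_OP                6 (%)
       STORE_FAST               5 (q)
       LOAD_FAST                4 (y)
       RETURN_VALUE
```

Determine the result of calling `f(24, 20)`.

31

LOAD_CONST → push 7. Stack: [7]
LOAD_FAST b → push 20. Stack: [7, 20]
BINARY_OP - → 7 - 20 = -13. Stack: [-13]
LOAD_FAST_LOAD_FAST b,b → push 20,20. Stack: [-13, 20, 20]
BINARY_OP - → 20 - 20 = 0. Stack: [-13, 0]
BINARY_OP + → -13 + 0 = -13. Stack: [-13]
STORE_FAST r → r=-13. Stack: []
LOAD_FAST_LOAD_FAST r,a → push -13,24. Stack: [-13, 24]
COMPARE_OP bool(!=) → -13 vs 24 = True. Stack: [True]
POP_JUMP_IF_FALSE → pop True; no jump. Stack: []
LOAD_FAST r → push -13. Stack: [-13]
LOAD_CONST → push 1. Stack: [-13, 1]
BINARY_OP * → -13 * 1 = -13. Stack: [-13]
STORE_FAST t → t=-13. Stack: []
LOAD_FAST_LOAD_FAST a,t → push 24,-13. Stack: [24, -13]
BINARY_OP + → 24 + -13 = 11. Stack: [11]
LOAD_FAST b → push 20. Stack: [11, 20]
BINARY_OP + → 11 + 20 = 31. Stack: [31]
STORE_FAST y → y=31. Stack: []
LOAD_FAST t → push -13. Stack: [-13]
LOAD_CONST → push 2. Stack: [-13, 2]
BINARY_OP - → -13 - 2 = -15. Stack: [-15]
LOAD_CONST → push 4. Stack: [-15, 4]
BINARY_OP >> → -15 >> 4 = -1. Stack: [-1]
STORE_FAST q → q=-1. Stack: []
LOAD_FAST y → push 31. Stack: [31]
RETURN_VALUE → return 31.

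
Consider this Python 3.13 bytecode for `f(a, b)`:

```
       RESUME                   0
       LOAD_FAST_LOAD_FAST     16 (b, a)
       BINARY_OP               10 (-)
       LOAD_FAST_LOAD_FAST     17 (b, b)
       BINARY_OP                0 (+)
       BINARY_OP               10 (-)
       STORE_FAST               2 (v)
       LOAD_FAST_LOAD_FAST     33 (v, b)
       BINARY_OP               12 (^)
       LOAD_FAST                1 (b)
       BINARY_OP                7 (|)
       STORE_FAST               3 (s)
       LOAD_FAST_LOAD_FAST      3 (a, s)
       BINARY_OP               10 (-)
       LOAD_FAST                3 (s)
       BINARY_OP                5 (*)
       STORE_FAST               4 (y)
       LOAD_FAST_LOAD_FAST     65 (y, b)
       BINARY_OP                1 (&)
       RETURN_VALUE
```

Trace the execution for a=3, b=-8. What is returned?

-24

LOAD_FAST_LOAD_FAST b,a → push -8,3. Stack: [-8, 3]
BINARY_OP - → -8 - 3 = -11. Stack: [-11]
LOAD_FAST_LOAD_FAST b,b → push -8,-8. Stack: [-11, -8, -8]
BINARY_OP + → -8 + -8 = -16. Stack: [-11, -16]
BINARY_OP - → -11 - -16 = 5. Stack: [5]
STORE_FAST v → v=5. Stack: []
LOAD_FAST_LOAD_FAST v,b → push 5,-8. Stack: [5, -8]
BINARY_OP ^ → 5 ^ -8 = -3. Stack: [-3]
LOAD_FAST b → push -8. Stack: [-3, -8]
BINARY_OP | → -3 | -8 = -3. Stack: [-3]
STORE_FAST s → s=-3. Stack: []
LOAD_FAST_LOAD_FAST a,s → push 3,-3. Stack: [3, -3]
BINARY_OP - → 3 - -3 = 6. Stack: [6]
LOAD_FAST s → push -3. Stack: [6, -3]
BINARY_OP * → 6 * -3 = -18. Stack: [-18]
STORE_FAST y → y=-18. Stack: []
LOAD_FAST_LOAD_FAST y,b → push -18,-8. Stack: [-18, -8]
BINARY_OP & → -18 & -8 = -24. Stack: [-24]
RETURN_VALUE → return -24.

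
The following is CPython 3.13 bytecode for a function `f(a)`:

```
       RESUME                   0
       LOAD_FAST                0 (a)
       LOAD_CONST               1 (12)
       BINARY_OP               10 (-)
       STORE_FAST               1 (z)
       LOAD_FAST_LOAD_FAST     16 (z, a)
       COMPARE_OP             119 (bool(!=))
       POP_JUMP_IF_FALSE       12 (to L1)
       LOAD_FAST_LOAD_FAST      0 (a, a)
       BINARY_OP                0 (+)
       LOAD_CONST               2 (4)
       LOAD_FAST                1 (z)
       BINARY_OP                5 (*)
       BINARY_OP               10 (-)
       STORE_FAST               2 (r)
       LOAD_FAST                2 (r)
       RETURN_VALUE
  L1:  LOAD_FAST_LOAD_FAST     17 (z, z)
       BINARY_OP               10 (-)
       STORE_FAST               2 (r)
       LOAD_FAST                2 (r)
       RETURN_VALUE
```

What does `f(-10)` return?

LOAD_FAST a → push -10. Stack: [-10]
LOAD_CONST → push 12. Stack: [-10, 12]
BINARY_OP - → -10 - 12 = -22. Stack: [-22]
STORE_FAST z → z=-22. Stack: []
LOAD_FAST_LOAD_FAST z,a → push -22,-10. Stack: [-22, -10]
COMPARE_OP bool(!=) → -22 vs -10 = True. Stack: [True]
POP_JUMP_IF_FALSE → pop True; no jump. Stack: []
LOAD_FAST_LOAD_FAST a,a → push -10,-10. Stack: [-10, -10]
BINARY_OP + → -10 + -10 = -20. Stack: [-20]
LOAD_CONST → push 4. Stack: [-20, 4]
LOAD_FAST z → push -22. Stack: [-20, 4, -22]
BINARY_OP * → 4 * -22 = -88. Stack: [-20, -88]
BINARY_OP - → -20 - -88 = 68. Stack: [68]
STORE_FAST r → r=68. Stack: []
LOAD_FAST r → push 68. Stack: [68]
RETURN_VALUE → return 68.

68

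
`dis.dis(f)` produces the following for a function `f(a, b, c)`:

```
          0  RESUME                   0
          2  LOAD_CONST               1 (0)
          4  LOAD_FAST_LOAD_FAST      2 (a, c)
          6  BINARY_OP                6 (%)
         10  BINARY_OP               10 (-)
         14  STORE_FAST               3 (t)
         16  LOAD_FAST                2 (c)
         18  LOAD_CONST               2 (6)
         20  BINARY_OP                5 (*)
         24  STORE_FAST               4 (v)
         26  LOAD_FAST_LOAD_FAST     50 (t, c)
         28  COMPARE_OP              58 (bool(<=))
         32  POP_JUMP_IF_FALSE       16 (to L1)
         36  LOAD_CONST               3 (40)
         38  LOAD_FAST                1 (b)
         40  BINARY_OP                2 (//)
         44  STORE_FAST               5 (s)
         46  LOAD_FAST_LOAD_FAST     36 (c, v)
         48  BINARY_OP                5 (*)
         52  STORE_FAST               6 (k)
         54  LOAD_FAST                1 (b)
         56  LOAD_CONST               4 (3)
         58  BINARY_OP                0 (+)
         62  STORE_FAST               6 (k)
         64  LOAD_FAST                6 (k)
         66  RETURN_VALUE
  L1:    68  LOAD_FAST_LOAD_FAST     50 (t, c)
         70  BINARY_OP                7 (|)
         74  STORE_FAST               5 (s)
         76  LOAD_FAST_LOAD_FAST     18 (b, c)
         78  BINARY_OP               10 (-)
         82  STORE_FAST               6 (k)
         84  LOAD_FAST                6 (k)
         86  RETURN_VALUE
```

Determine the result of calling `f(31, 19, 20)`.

22

LOAD_CONST → push 0. Stack: [0]
LOAD_FAST_LOAD_FAST a,c → push 31,20. Stack: [0, 31, 20]
BINARY_OP % → 31 % 20 = 11. Stack: [0, 11]
BINARY_OP - → 0 - 11 = -11. Stack: [-11]
STORE_FAST t → t=-11. Stack: []
LOAD_FAST c → push 20. Stack: [20]
LOAD_CONST → push 6. Stack: [20, 6]
BINARY_OP * → 20 * 6 = 120. Stack: [120]
STORE_FAST v → v=120. Stack: []
LOAD_FAST_LOAD_FAST t,c → push -11,20. Stack: [-11, 20]
COMPARE_OP bool(<=) → -11 vs 20 = True. Stack: [True]
POP_JUMP_IF_FALSE → pop True; no jump. Stack: []
LOAD_CONST → push 40. Stack: [40]
LOAD_FAST b → push 19. Stack: [40, 19]
BINARY_OP // → 40 // 19 = 2. Stack: [2]
STORE_FAST s → s=2. Stack: []
LOAD_FAST_LOAD_FAST c,v → push 20,120. Stack: [20, 120]
BINARY_OP * → 20 * 120 = 2400. Stack: [2400]
STORE_FAST k → k=2400. Stack: []
LOAD_FAST b → push 19. Stack: [19]
LOAD_CONST → push 3. Stack: [19, 3]
BINARY_OP + → 19 + 3 = 22. Stack: [22]
STORE_FAST k → k=22. Stack: []
LOAD_FAST k → push 22. Stack: [22]
RETURN_VALUE → return 22.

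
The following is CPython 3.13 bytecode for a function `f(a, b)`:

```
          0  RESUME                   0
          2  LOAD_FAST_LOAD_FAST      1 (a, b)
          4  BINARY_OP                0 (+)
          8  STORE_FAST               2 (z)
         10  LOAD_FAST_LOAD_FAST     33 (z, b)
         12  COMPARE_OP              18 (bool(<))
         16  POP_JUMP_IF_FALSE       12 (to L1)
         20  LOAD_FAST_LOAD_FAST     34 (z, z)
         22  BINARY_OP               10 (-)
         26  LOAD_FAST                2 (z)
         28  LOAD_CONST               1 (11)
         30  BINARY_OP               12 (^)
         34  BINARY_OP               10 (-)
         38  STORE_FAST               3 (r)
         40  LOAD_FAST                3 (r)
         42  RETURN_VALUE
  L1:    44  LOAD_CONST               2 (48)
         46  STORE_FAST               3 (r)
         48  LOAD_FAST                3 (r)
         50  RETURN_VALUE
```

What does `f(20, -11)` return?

48

LOAD_FAST_LOAD_FAST a,b → push 20,-11. Stack: [20, -11]
BINARY_OP + → 20 + -11 = 9. Stack: [9]
STORE_FAST z → z=9. Stack: []
LOAD_FAST_LOAD_FAST z,b → push 9,-11. Stack: [9, -11]
COMPARE_OP bool(<) → 9 vs -11 = False. Stack: [False]
POP_JUMP_IF_FALSE → pop False; jump. Stack: []
LOAD_CONST → push 48. Stack: [48]
STORE_FAST r → r=48. Stack: []
LOAD_FAST r → push 48. Stack: [48]
RETURN_VALUE → return 48.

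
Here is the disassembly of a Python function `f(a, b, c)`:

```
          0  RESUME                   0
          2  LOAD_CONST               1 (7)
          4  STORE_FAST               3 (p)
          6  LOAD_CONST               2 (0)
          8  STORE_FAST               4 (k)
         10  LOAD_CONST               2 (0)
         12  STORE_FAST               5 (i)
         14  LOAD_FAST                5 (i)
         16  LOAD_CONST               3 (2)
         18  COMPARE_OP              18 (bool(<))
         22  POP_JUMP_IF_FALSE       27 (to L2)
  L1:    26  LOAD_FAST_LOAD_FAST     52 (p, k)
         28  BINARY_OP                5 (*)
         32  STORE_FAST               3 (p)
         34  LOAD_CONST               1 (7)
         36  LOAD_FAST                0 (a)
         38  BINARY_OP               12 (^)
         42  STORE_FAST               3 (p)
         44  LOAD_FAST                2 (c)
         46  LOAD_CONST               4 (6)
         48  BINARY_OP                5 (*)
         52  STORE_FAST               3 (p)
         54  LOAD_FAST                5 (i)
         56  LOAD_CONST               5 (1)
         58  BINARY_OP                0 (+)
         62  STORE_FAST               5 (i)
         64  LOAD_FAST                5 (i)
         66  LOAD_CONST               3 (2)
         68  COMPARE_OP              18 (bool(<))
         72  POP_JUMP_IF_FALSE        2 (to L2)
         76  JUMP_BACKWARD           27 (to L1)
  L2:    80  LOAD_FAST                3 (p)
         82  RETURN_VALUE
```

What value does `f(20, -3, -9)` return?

LOAD_CONST → push 7. Stack: [7]
STORE_FAST p → p=7. Stack: []
LOAD_CONST → push 0. Stack: [0]
STORE_FAST k → k=0. Stack: []
LOAD_CONST → push 0. Stack: [0]
STORE_FAST i → i=0. Stack: []
LOAD_FAST i → push 0. Stack: [0]
LOAD_CONST → push 2. Stack: [0, 2]
COMPARE_OP bool(<) → 0 vs 2 = True. Stack: [True]
POP_JUMP_IF_FALSE → pop True; no jump. Stack: []
LOAD_FAST_LOAD_FAST p,k → push 7,0. Stack: [7, 0]
BINARY_OP * → 7 * 0 = 0. Stack: [0]
STORE_FAST p → p=0. Stack: []
LOAD_CONST → push 7. Stack: [7]
LOAD_FAST a → push 20. Stack: [7, 20]
BINARY_OP ^ → 7 ^ 20 = 19. Stack: [19]
STORE_FAST p → p=19. Stack: []
LOAD_FAST c → push -9. Stack: [-9]
LOAD_CONST → push 6. Stack: [-9, 6]
BINARY_OP * → -9 * 6 = -54. Stack: [-54]
STORE_FAST p → p=-54. Stack: []
LOAD_FAST i → push 0. Stack: [0]
LOAD_CONST → push 1. Stack: [0, 1]
BINARY_OP + → 0 + 1 = 1. Stack: [1]
STORE_FAST i → i=1. Stack: []
LOAD_FAST i → push 1. Stack: [1]
LOAD_CONST → push 2. Stack: [1, 2]
COMPARE_OP bool(<) → 1 vs 2 = True. Stack: [True]
POP_JUMP_IF_FALSE → pop True; no jump. Stack: []
LOAD_FAST_LOAD_FAST p,k → push -54,0. Stack: [-54, 0]
BINARY_OP * → -54 * 0 = 0. Stack: [0]
STORE_FAST p → p=0. Stack: []
LOAD_CONST → push 7. Stack: [7]
LOAD_FAST a → push 20. Stack: [7, 20]
BINARY_OP ^ → 7 ^ 20 = 19. Stack: [19]
STORE_FAST p → p=19. Stack: []
LOAD_FAST c → push -9. Stack: [-9]
LOAD_CONST → push 6. Stack: [-9, 6]
BINARY_OP * → -9 * 6 = -54. Stack: [-54]
STORE_FAST p → p=-54. Stack: []
LOAD_FAST i → push 1. Stack: [1]
LOAD_CONST → push 1. Stack: [1, 1]
BINARY_OP + → 1 + 1 = 2. Stack: [2]
STORE_FAST i → i=2. Stack: []
LOAD_FAST i → push 2. Stack: [2]
LOAD_CONST → push 2. Stack: [2, 2]
COMPARE_OP bool(<) → 2 vs 2 = False. Stack: [False]
POP_JUMP_IF_FALSE → pop False; jump. Stack: []
LOAD_FAST p → push -54. Stack: [-54]
RETURN_VALUE → return -54.

-54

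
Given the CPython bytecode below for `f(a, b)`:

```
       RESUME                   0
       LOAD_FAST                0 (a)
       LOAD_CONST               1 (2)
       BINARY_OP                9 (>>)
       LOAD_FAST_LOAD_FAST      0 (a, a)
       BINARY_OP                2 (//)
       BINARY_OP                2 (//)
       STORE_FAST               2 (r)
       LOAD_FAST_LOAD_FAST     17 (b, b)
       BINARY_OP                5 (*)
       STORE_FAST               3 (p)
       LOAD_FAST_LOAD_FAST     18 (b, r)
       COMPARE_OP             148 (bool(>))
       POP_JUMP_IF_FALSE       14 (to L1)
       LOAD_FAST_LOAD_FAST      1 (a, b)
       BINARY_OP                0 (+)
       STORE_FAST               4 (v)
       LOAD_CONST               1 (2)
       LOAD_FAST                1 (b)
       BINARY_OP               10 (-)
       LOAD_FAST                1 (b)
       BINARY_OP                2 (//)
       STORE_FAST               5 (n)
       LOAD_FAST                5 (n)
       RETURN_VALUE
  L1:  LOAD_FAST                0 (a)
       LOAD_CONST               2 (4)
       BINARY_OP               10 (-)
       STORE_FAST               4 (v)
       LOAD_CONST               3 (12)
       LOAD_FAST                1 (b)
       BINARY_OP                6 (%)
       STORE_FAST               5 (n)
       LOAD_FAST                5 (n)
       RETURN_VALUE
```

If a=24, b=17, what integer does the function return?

-1

LOAD_FAST a → push 24. Stack: [24]
LOAD_CONST → push 2. Stack: [24, 2]
BINARY_OP >> → 24 >> 2 = 6. Stack: [6]
LOAD_FAST_LOAD_FAST a,a → push 24,24. Stack: [6, 24, 24]
BINARY_OP // → 24 // 24 = 1. Stack: [6, 1]
BINARY_OP // → 6 // 1 = 6. Stack: [6]
STORE_FAST r → r=6. Stack: []
LOAD_FAST_LOAD_FAST b,b → push 17,17. Stack: [17, 17]
BINARY_OP * → 17 * 17 = 289. Stack: [289]
STORE_FAST p → p=289. Stack: []
LOAD_FAST_LOAD_FAST b,r → push 17,6. Stack: [17, 6]
COMPARE_OP bool(>) → 17 vs 6 = True. Stack: [True]
POP_JUMP_IF_FALSE → pop True; no jump. Stack: []
LOAD_FAST_LOAD_FAST a,b → push 24,17. Stack: [24, 17]
BINARY_OP + → 24 + 17 = 41. Stack: [41]
STORE_FAST v → v=41. Stack: []
LOAD_CONST → push 2. Stack: [2]
LOAD_FAST b → push 17. Stack: [2, 17]
BINARY_OP - → 2 - 17 = -15. Stack: [-15]
LOAD_FAST b → push 17. Stack: [-15, 17]
BINARY_OP // → -15 // 17 = -1. Stack: [-1]
STORE_FAST n → n=-1. Stack: []
LOAD_FAST n → push -1. Stack: [-1]
RETURN_VALUE → return -1.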